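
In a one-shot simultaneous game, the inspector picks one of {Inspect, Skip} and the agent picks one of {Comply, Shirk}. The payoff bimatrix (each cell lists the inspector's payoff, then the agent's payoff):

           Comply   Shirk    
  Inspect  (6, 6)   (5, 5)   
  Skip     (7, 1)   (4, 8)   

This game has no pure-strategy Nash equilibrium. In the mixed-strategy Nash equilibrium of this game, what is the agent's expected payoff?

For the agent to be willing to mix, the agent must be indifferent between Comply and Shirk, which pins down the inspector's mix.
  the agent's payoff to Comply: p·6 + (1−p)·1 = 5p + 1
  the agent's payoff to Shirk: p·5 + (1−p)·8 = -3p + 8
  5p + 1 = -3p + 8  ⇒  8p = 7  ⇒  p = 7/8.
At equilibrium the agent is indifferent across columns, so the agent's payoff equals the payoff from Comply: (7/8)·6 + (1/8)·1 = 43/8.

43/8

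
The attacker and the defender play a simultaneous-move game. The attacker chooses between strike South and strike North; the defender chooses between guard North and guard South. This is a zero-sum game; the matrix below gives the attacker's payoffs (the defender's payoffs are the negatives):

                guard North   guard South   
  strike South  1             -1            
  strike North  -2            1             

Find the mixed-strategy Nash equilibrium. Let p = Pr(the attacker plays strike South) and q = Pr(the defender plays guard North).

Set the defender's expected payoff from guard North equal to that from guard South:
  the defender's expected payoff from guard North: p·(-1) + (1−p)·2 = -3p + 2
  the defender's expected payoff from guard South: p·1 + (1−p)·(-1) = 2p - 1
  -3p + 2 = 2p - 1  ⇒  -5p = -3  ⇒  p = 3/5.
Set the attacker's expected payoff from strike South equal to that from strike North:
  the attacker's expected payoff from strike South: q·1 + (1−q)·(-1) = 2q - 1
  the attacker's expected payoff from strike North: q·(-2) + (1−q)·1 = -3q + 1
  2q - 1 = -3q + 1  ⇒  5q = 2  ⇒  q = 2/5.

p = 3/5, q = 2/5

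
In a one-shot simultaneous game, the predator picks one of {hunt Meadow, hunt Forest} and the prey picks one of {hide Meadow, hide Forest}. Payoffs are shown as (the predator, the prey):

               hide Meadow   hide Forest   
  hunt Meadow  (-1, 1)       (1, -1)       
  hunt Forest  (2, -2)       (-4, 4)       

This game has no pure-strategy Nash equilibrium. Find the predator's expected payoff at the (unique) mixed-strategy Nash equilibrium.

The predator's indifference between hunt Meadow and hunt Forest determines the prey's mixing probability q:
  the predator's payoff to hunt Meadow: q·(-1) + (1−q)·1 = -2q + 1
  the predator's payoff to hunt Forest: q·2 + (1−q)·(-4) = 6q - 4
  -2q + 1 = 6q - 4  ⇒  -8q = -5  ⇒  q = 5/8.
At equilibrium the predator is indifferent across rows, so the predator's payoff equals the payoff from hunt Meadow: (5/8)·(-1) + (3/8)·1 = -1/4.

-1/4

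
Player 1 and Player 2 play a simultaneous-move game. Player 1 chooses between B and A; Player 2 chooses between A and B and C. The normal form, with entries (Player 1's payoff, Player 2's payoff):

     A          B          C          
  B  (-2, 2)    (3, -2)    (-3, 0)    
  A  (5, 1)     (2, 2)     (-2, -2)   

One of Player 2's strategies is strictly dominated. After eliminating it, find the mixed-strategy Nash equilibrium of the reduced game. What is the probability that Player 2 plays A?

q = 1/8

Player 2's strategy C is strictly dominated by A: 2 > 0 and 1 > -2. Eliminate C.
Player 2's mix must leave Player 1 indifferent between B and A.
  Player 1's expected payoff from B: q·(-2) + (1−q)·3 = -5q + 3
  Player 1's expected payoff from A: q·5 + (1−q)·2 = 3q + 2
  -5q + 3 = 3q + 2  ⇒  -8q = -1  ⇒  q = 1/8.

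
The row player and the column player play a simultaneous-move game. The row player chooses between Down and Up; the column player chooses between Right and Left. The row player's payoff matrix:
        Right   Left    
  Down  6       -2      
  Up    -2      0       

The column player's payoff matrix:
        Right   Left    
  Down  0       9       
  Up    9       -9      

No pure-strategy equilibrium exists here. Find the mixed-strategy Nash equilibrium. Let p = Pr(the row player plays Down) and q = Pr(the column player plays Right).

In a mixed equilibrium the column player is indifferent between Right and Left; this condition fixes p.
  the column player's payoff to Right: p·0 + (1−p)·9 = -9p + 9
  the column player's payoff to Left: p·9 + (1−p)·(-9) = 18p - 9
  -9p + 9 = 18p - 9  ⇒  -27p = -18  ⇒  p = 2/3.
Set the row player's expected payoff from Down equal to that from Up:
  the row player's expected payoff from Down: q·6 + (1−q)·(-2) = 8q - 2
  the row player's expected payoff from Up: q·(-2) + (1−q)·0 = -2q
  8q - 2 = -2q  ⇒  10q = 2  ⇒  q = 1/5.

p = 2/3, q = 1/5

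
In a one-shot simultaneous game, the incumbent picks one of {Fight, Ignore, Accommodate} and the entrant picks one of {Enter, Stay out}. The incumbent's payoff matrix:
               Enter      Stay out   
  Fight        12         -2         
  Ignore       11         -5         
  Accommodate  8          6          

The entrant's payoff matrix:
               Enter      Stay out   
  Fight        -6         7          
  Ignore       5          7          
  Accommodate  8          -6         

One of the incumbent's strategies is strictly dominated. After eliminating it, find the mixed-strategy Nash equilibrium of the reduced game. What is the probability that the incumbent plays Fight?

The incumbent's strategy Ignore is strictly dominated by Fight: 12 > 11 and -2 > -5. Eliminate Ignore.
The entrant's indifference between Enter and Stay out determines the incumbent's mixing probability p:
  the entrant's payoff from Enter: p·(-6) + (1−p)·8 = -14p + 8
  the entrant's payoff from Stay out: p·7 + (1−p)·(-6) = 13p - 6
  -14p + 8 = 13p - 6  ⇒  -27p = -14  ⇒  p = 14/27.

p = 14/27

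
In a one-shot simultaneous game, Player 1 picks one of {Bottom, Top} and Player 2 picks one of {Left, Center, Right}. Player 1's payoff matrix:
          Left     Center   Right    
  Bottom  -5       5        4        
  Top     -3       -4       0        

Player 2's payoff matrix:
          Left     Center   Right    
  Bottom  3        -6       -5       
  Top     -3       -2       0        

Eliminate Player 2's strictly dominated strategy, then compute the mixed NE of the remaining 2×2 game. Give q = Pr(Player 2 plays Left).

q = 2/3

Player 2's strategy Center is strictly dominated by Right: -5 > -6 and 0 > -2. Eliminate Center.
In a mixed equilibrium Player 1 is indifferent between Bottom and Top; this condition fixes q.
  Player 1's payoff to Bottom: q·(-5) + (1−q)·4 = -9q + 4
  Player 1's payoff to Top: q·(-3) + (1−q)·0 = -3q
  -9q + 4 = -3q  ⇒  -6q = -4  ⇒  q = 2/3.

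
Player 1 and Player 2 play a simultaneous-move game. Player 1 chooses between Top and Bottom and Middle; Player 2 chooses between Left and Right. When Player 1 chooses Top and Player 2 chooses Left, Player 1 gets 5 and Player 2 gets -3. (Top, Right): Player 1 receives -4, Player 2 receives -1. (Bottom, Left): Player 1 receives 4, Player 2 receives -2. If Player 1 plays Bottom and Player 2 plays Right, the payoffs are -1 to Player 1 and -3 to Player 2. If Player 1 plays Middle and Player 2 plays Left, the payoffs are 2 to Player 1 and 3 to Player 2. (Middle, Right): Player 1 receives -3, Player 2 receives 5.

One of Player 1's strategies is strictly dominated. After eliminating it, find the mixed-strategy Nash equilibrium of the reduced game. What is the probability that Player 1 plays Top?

p = 1/3

Player 1's strategy Middle is strictly dominated by Bottom: 4 > 2 and -1 > -3. Eliminate Middle.
Set Player 2's expected payoff from Left equal to that from Right:
  Player 2's expected payoff from Left: p·(-3) + (1−p)·(-2) = -p - 2
  Player 2's expected payoff from Right: p·(-1) + (1−p)·(-3) = 2p - 3
  -p - 2 = 2p - 3  ⇒  -3p = -1  ⇒  p = 1/3.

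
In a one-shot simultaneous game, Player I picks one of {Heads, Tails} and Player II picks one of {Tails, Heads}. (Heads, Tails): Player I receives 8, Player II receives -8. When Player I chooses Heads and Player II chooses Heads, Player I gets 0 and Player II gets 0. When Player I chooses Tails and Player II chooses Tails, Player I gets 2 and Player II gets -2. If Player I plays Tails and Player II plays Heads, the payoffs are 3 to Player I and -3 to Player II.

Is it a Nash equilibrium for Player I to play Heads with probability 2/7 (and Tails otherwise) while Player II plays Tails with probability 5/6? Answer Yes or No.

Given Player I's mix p = 2/7, Player II's payoff from Tails is -26/7 but from Heads is -15/7. Player II strictly prefers Heads, so Player II would not mix.
So the proposed profile is not a Nash equilibrium.

No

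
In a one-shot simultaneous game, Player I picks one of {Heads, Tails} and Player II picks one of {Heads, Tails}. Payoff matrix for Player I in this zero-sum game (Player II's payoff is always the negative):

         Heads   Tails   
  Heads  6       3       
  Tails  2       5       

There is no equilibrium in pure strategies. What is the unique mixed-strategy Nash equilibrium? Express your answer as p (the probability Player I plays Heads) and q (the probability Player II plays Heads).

Player II's indifference between Heads and Tails determines Player I's mixing probability p:
  Player II's payoff from Heads: p·(-6) + (1−p)·(-2) = -4p - 2
  Player II's payoff from Tails: p·(-3) + (1−p)·(-5) = 2p - 5
  -4p - 2 = 2p - 5  ⇒  -6p = -3  ⇒  p = 1/2.
In a mixed equilibrium Player I is indifferent between Heads and Tails; this condition fixes q.
  Player I's payoff from Heads: q·6 + (1−q)·3 = 3q + 3
  Player I's payoff from Tails: q·2 + (1−q)·5 = -3q + 5
  3q + 3 = -3q + 5  ⇒  6q = 2  ⇒  q = 1/3.

p = 1/2, q = 1/3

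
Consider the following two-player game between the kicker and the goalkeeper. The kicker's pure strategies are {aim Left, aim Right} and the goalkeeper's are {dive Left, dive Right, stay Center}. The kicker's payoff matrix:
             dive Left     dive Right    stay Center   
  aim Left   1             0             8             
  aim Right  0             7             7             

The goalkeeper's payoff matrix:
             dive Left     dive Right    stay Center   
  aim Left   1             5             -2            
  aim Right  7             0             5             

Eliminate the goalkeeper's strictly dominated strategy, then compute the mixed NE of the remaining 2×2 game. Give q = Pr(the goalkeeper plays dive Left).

q = 7/8

The goalkeeper's strategy stay Center is strictly dominated by dive Left: 1 > -2 and 7 > 5. Eliminate stay Center.
The goalkeeper's mix must leave the kicker indifferent between aim Left and aim Right.
  the kicker's expected payoff from aim Left: q·1 + (1−q)·0 = q
  the kicker's expected payoff from aim Right: q·0 + (1−q)·7 = -7q + 7
  q = -7q + 7  ⇒  8q = 7  ⇒  q = 7/8.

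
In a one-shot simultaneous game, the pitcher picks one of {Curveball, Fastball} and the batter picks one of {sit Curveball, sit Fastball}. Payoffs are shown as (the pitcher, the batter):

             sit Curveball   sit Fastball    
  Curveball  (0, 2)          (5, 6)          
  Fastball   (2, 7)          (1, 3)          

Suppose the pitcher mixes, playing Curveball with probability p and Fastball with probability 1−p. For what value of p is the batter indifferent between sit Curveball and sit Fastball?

In a mixed equilibrium the batter is indifferent between sit Curveball and sit Fastball; this condition fixes p.
  the batter's expected payoff from sit Curveball: p·2 + (1−p)·7 = -5p + 7
  the batter's expected payoff from sit Fastball: p·6 + (1−p)·3 = 3p + 3
  -5p + 7 = 3p + 3  ⇒  -8p = -4  ⇒  p = 1/2.

p = 1/2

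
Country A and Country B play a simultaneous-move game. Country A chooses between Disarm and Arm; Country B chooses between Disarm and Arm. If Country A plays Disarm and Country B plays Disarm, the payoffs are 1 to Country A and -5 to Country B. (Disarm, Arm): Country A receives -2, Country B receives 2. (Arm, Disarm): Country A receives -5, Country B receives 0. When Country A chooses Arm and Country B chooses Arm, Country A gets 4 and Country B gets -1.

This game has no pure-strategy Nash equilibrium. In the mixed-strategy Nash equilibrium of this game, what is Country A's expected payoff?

Set Country A's expected payoff from Disarm equal to that from Arm:
  Country A's payoff from Disarm: q·1 + (1−q)·(-2) = 3q - 2
  Country A's payoff from Arm: q·(-5) + (1−q)·4 = -9q + 4
  3q - 2 = -9q + 4  ⇒  12q = 6  ⇒  q = 1/2.
At equilibrium Country A is indifferent across rows, so Country A's payoff equals the payoff from Disarm: (1/2)·1 + (1/2)·(-2) = -1/2.

-1/2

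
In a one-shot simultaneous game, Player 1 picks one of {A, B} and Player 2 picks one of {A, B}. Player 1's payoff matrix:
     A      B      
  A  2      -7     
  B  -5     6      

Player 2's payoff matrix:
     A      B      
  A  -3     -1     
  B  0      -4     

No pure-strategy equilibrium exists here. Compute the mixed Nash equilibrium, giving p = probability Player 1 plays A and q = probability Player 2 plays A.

In a mixed equilibrium Player 2 is indifferent between A and B; this condition fixes p.
  Player 2's payoff to A: p·(-3) + (1−p)·0 = -3p
  Player 2's payoff to B: p·(-1) + (1−p)·(-4) = 3p - 4
  -3p = 3p - 4  ⇒  -6p = -4  ⇒  p = 2/3.
Player 2's mix must leave Player 1 indifferent between A and B.
  Player 1's expected payoff from A: q·2 + (1−q)·(-7) = 9q - 7
  Player 1's expected payoff from B: q·(-5) + (1−q)·6 = -11q + 6
  9q - 7 = -11q + 6  ⇒  20q = 13  ⇒  q = 13/20.

p = 2/3, q = 13/20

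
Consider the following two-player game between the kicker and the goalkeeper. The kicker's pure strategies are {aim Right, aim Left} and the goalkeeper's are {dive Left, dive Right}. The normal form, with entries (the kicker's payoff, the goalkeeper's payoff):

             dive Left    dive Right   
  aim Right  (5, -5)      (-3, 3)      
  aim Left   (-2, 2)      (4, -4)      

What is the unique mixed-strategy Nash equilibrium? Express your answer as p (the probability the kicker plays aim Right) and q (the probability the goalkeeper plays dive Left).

p = 3/7, q = 1/2

In a mixed equilibrium the goalkeeper is indifferent between dive Left and dive Right; this condition fixes p.
  the goalkeeper's payoff to dive Left: p·(-5) + (1−p)·2 = -7p + 2
  the goalkeeper's payoff to dive Right: p·3 + (1−p)·(-4) = 7p - 4
  -7p + 2 = 7p - 4  ⇒  -14p = -6  ⇒  p = 3/7.
The kicker's indifference between aim Right and aim Left determines the goalkeeper's mixing probability q:
  the kicker's payoff to aim Right: q·5 + (1−q)·(-3) = 8q - 3
  the kicker's payoff to aim Left: q·(-2) + (1−q)·4 = -6q + 4
  8q - 3 = -6q + 4  ⇒  14q = 7  ⇒  q = 1/2.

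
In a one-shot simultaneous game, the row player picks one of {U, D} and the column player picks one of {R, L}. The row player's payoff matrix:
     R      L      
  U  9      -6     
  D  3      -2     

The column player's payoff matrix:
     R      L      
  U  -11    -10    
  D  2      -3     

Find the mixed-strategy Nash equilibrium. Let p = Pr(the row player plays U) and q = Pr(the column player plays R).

For the column player to be willing to mix, the column player must be indifferent between R and L, which pins down the row player's mix.
  the column player's payoff to R: p·(-11) + (1−p)·2 = -13p + 2
  the column player's payoff to L: p·(-10) + (1−p)·(-3) = -7p - 3
  -13p + 2 = -7p - 3  ⇒  -6p = -5  ⇒  p = 5/6.
Set the row player's expected payoff from U equal to that from D:
  the row player's expected payoff from U: q·9 + (1−q)·(-6) = 15q - 6
  the row player's expected payoff from D: q·3 + (1−q)·(-2) = 5q - 2
  15q - 6 = 5q - 2  ⇒  10q = 4  ⇒  q = 2/5.

p = 5/6, q = 2/5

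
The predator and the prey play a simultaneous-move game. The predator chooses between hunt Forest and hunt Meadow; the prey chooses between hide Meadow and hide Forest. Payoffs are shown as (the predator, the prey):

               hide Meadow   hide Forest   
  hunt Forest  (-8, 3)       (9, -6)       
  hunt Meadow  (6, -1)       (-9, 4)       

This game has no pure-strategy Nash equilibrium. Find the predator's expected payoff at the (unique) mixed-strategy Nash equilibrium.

-9/16

Set the predator's expected payoff from hunt Forest equal to that from hunt Meadow:
  the predator's payoff from hunt Forest: q·(-8) + (1−q)·9 = -17q + 9
  the predator's payoff from hunt Meadow: q·6 + (1−q)·(-9) = 15q - 9
  -17q + 9 = 15q - 9  ⇒  -32q = -18  ⇒  q = 9/16.
At equilibrium the predator is indifferent across rows, so the predator's payoff equals the payoff from hunt Forest: (9/16)·(-8) + (7/16)·9 = -9/16.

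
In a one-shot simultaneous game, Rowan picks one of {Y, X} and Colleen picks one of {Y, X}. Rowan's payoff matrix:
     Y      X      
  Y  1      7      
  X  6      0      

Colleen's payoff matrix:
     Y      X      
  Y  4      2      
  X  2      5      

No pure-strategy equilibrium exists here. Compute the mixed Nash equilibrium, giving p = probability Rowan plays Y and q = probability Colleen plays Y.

p = 3/5, q = 7/12

In a mixed equilibrium Colleen is indifferent between Y and X; this condition fixes p.
  Colleen's expected payoff from Y: p·4 + (1−p)·2 = 2p + 2
  Colleen's expected payoff from X: p·2 + (1−p)·5 = -3p + 5
  2p + 2 = -3p + 5  ⇒  5p = 3  ⇒  p = 3/5.
Rowan's indifference between Y and X determines Colleen's mixing probability q:
  Rowan's expected payoff from Y: q·1 + (1−q)·7 = -6q + 7
  Rowan's expected payoff from X: q·6 + (1−q)·0 = 6q
  -6q + 7 = 6q  ⇒  -12q = -7  ⇒  q = 7/12.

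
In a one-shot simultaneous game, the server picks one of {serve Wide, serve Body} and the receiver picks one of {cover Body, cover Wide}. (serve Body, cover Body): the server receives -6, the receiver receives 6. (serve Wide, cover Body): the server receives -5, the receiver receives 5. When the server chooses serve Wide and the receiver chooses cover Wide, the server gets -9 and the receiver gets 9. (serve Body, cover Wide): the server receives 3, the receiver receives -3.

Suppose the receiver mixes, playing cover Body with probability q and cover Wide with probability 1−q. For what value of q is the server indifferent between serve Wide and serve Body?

For the server to be willing to mix, the server must be indifferent between serve Wide and serve Body, which pins down the receiver's mix.
  the server's payoff from serve Wide: q·(-5) + (1−q)·(-9) = 4q - 9
  the server's payoff from serve Body: q·(-6) + (1−q)·3 = -9q + 3
  4q - 9 = -9q + 3  ⇒  13q = 12  ⇒  q = 12/13.

q = 12/13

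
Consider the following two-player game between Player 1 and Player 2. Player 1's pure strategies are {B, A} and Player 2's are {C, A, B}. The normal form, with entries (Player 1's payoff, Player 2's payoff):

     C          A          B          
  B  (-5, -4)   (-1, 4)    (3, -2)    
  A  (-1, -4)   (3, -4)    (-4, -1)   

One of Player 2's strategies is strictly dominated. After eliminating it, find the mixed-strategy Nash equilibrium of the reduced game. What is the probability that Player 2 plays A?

q = 7/11

Player 2's strategy C is strictly dominated by B: -2 > -4 and -1 > -4. Eliminate C.
Player 2's mix must leave Player 1 indifferent between B and A.
  Player 1's payoff from B: q·(-1) + (1−q)·3 = -4q + 3
  Player 1's payoff from A: q·3 + (1−q)·(-4) = 7q - 4
  -4q + 3 = 7q - 4  ⇒  -11q = -7  ⇒  q = 7/11.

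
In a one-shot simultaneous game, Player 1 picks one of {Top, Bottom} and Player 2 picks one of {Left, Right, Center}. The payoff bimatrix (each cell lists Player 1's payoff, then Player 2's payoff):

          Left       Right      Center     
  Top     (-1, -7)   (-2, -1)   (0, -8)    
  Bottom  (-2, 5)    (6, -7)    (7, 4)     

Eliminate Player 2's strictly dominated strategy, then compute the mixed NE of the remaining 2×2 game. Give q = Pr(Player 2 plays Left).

q = 8/9

Player 2's strategy Center is strictly dominated by Left: -7 > -8 and 5 > 4. Eliminate Center.
In a mixed equilibrium Player 1 is indifferent between Top and Bottom; this condition fixes q.
  Player 1's payoff from Top: q·(-1) + (1−q)·(-2) = q - 2
  Player 1's payoff from Bottom: q·(-2) + (1−q)·6 = -8q + 6
  q - 2 = -8q + 6  ⇒  9q = 8  ⇒  q = 8/9.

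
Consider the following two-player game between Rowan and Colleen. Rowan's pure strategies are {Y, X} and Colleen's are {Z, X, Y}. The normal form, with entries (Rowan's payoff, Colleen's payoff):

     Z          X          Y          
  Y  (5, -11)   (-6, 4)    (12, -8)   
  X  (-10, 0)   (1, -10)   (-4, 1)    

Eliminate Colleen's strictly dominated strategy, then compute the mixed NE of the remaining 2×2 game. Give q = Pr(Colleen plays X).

q = 16/23

Colleen's strategy Z is strictly dominated by Y: -8 > -11 and 1 > 0. Eliminate Z.
In a mixed equilibrium Rowan is indifferent between Y and X; this condition fixes q.
  Rowan's expected payoff from Y: q·(-6) + (1−q)·12 = -18q + 12
  Rowan's expected payoff from X: q·1 + (1−q)·(-4) = 5q - 4
  -18q + 12 = 5q - 4  ⇒  -23q = -16  ⇒  q = 16/23.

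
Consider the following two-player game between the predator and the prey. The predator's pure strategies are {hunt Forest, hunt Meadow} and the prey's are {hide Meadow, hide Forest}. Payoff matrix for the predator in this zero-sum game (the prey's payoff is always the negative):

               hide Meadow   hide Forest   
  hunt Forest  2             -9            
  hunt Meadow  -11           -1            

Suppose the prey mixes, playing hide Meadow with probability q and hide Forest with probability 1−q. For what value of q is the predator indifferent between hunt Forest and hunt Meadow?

q = 8/21

In a mixed equilibrium the predator is indifferent between hunt Forest and hunt Meadow; this condition fixes q.
  the predator's payoff from hunt Forest: q·2 + (1−q)·(-9) = 11q - 9
  the predator's payoff from hunt Meadow: q·(-11) + (1−q)·(-1) = -10q - 1
  11q - 9 = -10q - 1  ⇒  21q = 8  ⇒  q = 8/21.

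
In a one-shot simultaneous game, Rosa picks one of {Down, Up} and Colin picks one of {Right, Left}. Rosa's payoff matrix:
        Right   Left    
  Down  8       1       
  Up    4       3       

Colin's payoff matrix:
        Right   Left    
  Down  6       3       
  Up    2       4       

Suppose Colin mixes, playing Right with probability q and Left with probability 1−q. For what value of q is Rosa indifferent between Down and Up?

In a mixed equilibrium Rosa is indifferent between Down and Up; this condition fixes q.
  Rosa's expected payoff from Down: q·8 + (1−q)·1 = 7q + 1
  Rosa's expected payoff from Up: q·4 + (1−q)·3 = q + 3
  7q + 1 = q + 3  ⇒  6q = 2  ⇒  q = 1/3.

q = 1/3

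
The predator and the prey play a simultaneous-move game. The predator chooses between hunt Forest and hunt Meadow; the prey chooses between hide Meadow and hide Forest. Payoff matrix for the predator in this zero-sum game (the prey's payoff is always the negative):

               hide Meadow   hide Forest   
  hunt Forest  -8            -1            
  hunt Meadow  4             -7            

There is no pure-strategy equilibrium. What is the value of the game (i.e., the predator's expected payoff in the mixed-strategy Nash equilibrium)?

The predator's indifference between hunt Forest and hunt Meadow determines the prey's mixing probability q:
  the predator's payoff to hunt Forest: q·(-8) + (1−q)·(-1) = -7q - 1
  the predator's payoff to hunt Meadow: q·4 + (1−q)·(-7) = 11q - 7
  -7q - 1 = 11q - 7  ⇒  -18q = -6  ⇒  q = 1/3.
The value is the predator's expected payoff against this mix (using hunt Forest): (1/3)·(-8) + (2/3)·(-1) = -10/3.

v = -10/3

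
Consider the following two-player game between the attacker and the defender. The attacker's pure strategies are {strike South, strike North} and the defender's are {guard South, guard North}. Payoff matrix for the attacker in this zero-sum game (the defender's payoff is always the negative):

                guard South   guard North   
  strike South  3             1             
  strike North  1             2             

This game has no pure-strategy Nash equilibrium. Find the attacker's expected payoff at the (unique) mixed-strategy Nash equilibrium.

In a mixed equilibrium the attacker is indifferent between strike South and strike North; this condition fixes q.
  the attacker's expected payoff from strike South: q·3 + (1−q)·1 = 2q + 1
  the attacker's expected payoff from strike North: q·1 + (1−q)·2 = -q + 2
  2q + 1 = -q + 2  ⇒  3q = 1  ⇒  q = 1/3.
At equilibrium the attacker is indifferent across rows, so the attacker's payoff equals the payoff from strike South: (1/3)·3 + (2/3)·1 = 5/3.

5/3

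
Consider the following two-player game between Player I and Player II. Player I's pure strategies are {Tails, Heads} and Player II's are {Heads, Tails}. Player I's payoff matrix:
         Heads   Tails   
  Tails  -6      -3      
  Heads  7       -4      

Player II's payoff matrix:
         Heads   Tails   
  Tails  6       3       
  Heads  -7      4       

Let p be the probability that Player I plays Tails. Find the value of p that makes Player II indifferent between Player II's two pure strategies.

For Player II to be willing to mix, Player II must be indifferent between Heads and Tails, which pins down Player I's mix.
  Player II's payoff from Heads: p·6 + (1−p)·(-7) = 13p - 7
  Player II's payoff from Tails: p·3 + (1−p)·4 = -p + 4
  13p - 7 = -p + 4  ⇒  14p = 11  ⇒  p = 11/14.

p = 11/14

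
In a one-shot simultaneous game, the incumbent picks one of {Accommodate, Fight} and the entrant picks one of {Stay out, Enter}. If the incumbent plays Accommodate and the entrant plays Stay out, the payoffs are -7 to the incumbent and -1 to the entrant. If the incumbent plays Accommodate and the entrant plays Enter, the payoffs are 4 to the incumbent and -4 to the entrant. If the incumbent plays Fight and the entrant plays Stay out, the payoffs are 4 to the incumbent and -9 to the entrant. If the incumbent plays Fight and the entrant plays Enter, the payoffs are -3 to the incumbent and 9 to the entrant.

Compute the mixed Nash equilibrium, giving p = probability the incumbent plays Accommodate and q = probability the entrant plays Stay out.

p = 6/7, q = 7/18

Set the entrant's expected payoff from Stay out equal to that from Enter:
  the entrant's expected payoff from Stay out: p·(-1) + (1−p)·(-9) = 8p - 9
  the entrant's expected payoff from Enter: p·(-4) + (1−p)·9 = -13p + 9
  8p - 9 = -13p + 9  ⇒  21p = 18  ⇒  p = 6/7.
For the incumbent to be willing to mix, the incumbent must be indifferent between Accommodate and Fight, which pins down the entrant's mix.
  the incumbent's expected payoff from Accommodate: q·(-7) + (1−q)·4 = -11q + 4
  the incumbent's expected payoff from Fight: q·4 + (1−q)·(-3) = 7q - 3
  -11q + 4 = 7q - 3  ⇒  -18q = -7  ⇒  q = 7/18.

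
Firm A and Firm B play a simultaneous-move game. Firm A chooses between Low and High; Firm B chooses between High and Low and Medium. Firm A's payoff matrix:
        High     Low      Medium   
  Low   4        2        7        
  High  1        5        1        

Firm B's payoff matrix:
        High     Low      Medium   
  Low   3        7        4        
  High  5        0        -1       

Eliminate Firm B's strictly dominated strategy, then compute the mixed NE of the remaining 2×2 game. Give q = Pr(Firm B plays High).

Firm B's strategy Medium is strictly dominated by Low: 7 > 4 and 0 > -1. Eliminate Medium.
Set Firm A's expected payoff from Low equal to that from High:
  Firm A's payoff from Low: q·4 + (1−q)·2 = 2q + 2
  Firm A's payoff from High: q·1 + (1−q)·5 = -4q + 5
  2q + 2 = -4q + 5  ⇒  6q = 3  ⇒  q = 1/2.

q = 1/2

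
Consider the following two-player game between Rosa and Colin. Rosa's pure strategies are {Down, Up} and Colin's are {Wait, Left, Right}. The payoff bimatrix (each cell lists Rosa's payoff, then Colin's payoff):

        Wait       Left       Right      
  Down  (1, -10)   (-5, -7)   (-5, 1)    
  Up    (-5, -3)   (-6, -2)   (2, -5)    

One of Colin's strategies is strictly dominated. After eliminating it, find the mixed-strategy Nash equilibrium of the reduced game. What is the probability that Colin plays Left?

Colin's strategy Wait is strictly dominated by Left: -7 > -10 and -2 > -3. Eliminate Wait.
Rosa's indifference between Down and Up determines Colin's mixing probability q:
  Rosa's payoff to Down: q·(-5) + (1−q)·(-5) = -5
  Rosa's payoff to Up: q·(-6) + (1−q)·2 = -8q + 2
  -5 = -8q + 2  ⇒  8q = 7  ⇒  q = 7/8.

q = 7/8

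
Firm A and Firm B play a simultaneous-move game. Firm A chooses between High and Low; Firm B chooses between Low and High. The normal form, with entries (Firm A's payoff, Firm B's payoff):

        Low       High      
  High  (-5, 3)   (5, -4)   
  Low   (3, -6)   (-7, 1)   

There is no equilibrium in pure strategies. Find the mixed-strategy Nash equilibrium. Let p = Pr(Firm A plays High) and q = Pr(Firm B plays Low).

For Firm B to be willing to mix, Firm B must be indifferent between Low and High, which pins down Firm A's mix.
  Firm B's payoff from Low: p·3 + (1−p)·(-6) = 9p - 6
  Firm B's payoff from High: p·(-4) + (1−p)·1 = -5p + 1
  9p - 6 = -5p + 1  ⇒  14p = 7  ⇒  p = 1/2.
In a mixed equilibrium Firm A is indifferent between High and Low; this condition fixes q.
  Firm A's expected payoff from High: q·(-5) + (1−q)·5 = -10q + 5
  Firm A's expected payoff from Low: q·3 + (1−q)·(-7) = 10q - 7
  -10q + 5 = 10q - 7  ⇒  -20q = -12  ⇒  q = 3/5.

p = 1/2, q = 3/5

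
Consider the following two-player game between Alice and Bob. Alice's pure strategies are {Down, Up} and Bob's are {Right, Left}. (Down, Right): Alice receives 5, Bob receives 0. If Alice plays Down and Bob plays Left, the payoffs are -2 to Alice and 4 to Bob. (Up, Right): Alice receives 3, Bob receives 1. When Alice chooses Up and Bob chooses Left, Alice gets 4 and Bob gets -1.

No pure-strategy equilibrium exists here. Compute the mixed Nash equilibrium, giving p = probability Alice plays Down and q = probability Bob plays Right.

p = 1/3, q = 3/4

For Bob to be willing to mix, Bob must be indifferent between Right and Left, which pins down Alice's mix.
  Bob's payoff from Right: p·0 + (1−p)·1 = -p + 1
  Bob's payoff from Left: p·4 + (1−p)·(-1) = 5p - 1
  -p + 1 = 5p - 1  ⇒  -6p = -2  ⇒  p = 1/3.
Alice's indifference between Down and Up determines Bob's mixing probability q:
  Alice's expected payoff from Down: q·5 + (1−q)·(-2) = 7q - 2
  Alice's expected payoff from Up: q·3 + (1−q)·4 = -q + 4
  7q - 2 = -q + 4  ⇒  8q = 6  ⇒  q = 3/4.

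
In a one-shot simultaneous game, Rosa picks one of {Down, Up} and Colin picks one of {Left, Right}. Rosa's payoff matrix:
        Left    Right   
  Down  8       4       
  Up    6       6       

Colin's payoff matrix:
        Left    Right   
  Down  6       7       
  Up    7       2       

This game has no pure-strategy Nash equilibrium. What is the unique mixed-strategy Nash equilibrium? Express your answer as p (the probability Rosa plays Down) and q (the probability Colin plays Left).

Set Colin's expected payoff from Left equal to that from Right:
  Colin's expected payoff from Left: p·6 + (1−p)·7 = -p + 7
  Colin's expected payoff from Right: p·7 + (1−p)·2 = 5p + 2
  -p + 7 = 5p + 2  ⇒  -6p = -5  ⇒  p = 5/6.
For Rosa to be willing to mix, Rosa must be indifferent between Down and Up, which pins down Colin's mix.
  Rosa's expected payoff from Down: q·8 + (1−q)·4 = 4q + 4
  Rosa's expected payoff from Up: q·6 + (1−q)·6 = 6
  4q + 4 = 6  ⇒  4q = 2  ⇒  q = 1/2.

p = 5/6, q = 1/2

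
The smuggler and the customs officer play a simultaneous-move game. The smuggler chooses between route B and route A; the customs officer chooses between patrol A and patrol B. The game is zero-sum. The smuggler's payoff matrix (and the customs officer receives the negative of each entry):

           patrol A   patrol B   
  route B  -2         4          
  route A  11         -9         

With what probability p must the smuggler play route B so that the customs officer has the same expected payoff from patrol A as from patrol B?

The smuggler's mix must leave the customs officer indifferent between patrol A and patrol B.
  the customs officer's payoff to patrol A: p·2 + (1−p)·(-11) = 13p - 11
  the customs officer's payoff to patrol B: p·(-4) + (1−p)·9 = -13p + 9
  13p - 11 = -13p + 9  ⇒  26p = 20  ⇒  p = 10/13.

p = 10/13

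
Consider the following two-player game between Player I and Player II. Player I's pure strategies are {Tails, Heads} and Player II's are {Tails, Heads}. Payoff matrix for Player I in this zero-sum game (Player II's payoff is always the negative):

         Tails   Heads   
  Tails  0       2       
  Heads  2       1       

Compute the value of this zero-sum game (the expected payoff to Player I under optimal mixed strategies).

Set Player I's expected payoff from Tails equal to that from Heads:
  Player I's payoff to Tails: q·0 + (1−q)·2 = -2q + 2
  Player I's payoff to Heads: q·2 + (1−q)·1 = q + 1
  -2q + 2 = q + 1  ⇒  -3q = -1  ⇒  q = 1/3.
The value is Player I's expected payoff against this mix (using Tails): (1/3)·0 + (2/3)·2 = 4/3.

v = 4/3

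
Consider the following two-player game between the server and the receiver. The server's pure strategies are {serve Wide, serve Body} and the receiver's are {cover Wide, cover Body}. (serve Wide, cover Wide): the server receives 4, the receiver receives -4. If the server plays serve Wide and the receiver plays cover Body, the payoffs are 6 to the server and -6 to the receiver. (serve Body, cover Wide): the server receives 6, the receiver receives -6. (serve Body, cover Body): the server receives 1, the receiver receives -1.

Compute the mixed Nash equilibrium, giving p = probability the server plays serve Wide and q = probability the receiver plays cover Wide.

p = 5/7, q = 5/7

For the receiver to be willing to mix, the receiver must be indifferent between cover Wide and cover Body, which pins down the server's mix.
  the receiver's expected payoff from cover Wide: p·(-4) + (1−p)·(-6) = 2p - 6
  the receiver's expected payoff from cover Body: p·(-6) + (1−p)·(-1) = -5p - 1
  2p - 6 = -5p - 1  ⇒  7p = 5  ⇒  p = 5/7.
In a mixed equilibrium the server is indifferent between serve Wide and serve Body; this condition fixes q.
  the server's payoff from serve Wide: q·4 + (1−q)·6 = -2q + 6
  the server's payoff from serve Body: q·6 + (1−q)·1 = 5q + 1
  -2q + 6 = 5q + 1  ⇒  -7q = -5  ⇒  q = 5/7.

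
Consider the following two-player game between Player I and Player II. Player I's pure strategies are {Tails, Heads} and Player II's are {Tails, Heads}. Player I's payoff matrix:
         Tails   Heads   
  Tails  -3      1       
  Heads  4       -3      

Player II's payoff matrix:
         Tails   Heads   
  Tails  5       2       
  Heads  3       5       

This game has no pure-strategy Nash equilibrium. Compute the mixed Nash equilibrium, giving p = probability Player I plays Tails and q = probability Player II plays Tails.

For Player II to be willing to mix, Player II must be indifferent between Tails and Heads, which pins down Player I's mix.
  Player II's expected payoff from Tails: p·5 + (1−p)·3 = 2p + 3
  Player II's expected payoff from Heads: p·2 + (1−p)·5 = -3p + 5
  2p + 3 = -3p + 5  ⇒  5p = 2  ⇒  p = 2/5.
In a mixed equilibrium Player I is indifferent between Tails and Heads; this condition fixes q.
  Player I's payoff from Tails: q·(-3) + (1−q)·1 = -4q + 1
  Player I's payoff from Heads: q·4 + (1−q)·(-3) = 7q - 3
  -4q + 1 = 7q - 3  ⇒  -11q = -4  ⇒  q = 4/11.

p = 2/5, q = 4/11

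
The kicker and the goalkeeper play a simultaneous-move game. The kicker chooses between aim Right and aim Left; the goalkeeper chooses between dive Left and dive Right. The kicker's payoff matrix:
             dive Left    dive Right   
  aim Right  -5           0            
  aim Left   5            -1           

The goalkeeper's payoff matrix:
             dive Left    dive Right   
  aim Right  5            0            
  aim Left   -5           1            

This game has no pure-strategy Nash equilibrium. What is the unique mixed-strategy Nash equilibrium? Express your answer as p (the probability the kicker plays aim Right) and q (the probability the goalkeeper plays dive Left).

For the goalkeeper to be willing to mix, the goalkeeper must be indifferent between dive Left and dive Right, which pins down the kicker's mix.
  the goalkeeper's expected payoff from dive Left: p·5 + (1−p)·(-5) = 10p - 5
  the goalkeeper's expected payoff from dive Right: p·0 + (1−p)·1 = -p + 1
  10p - 5 = -p + 1  ⇒  11p = 6  ⇒  p = 6/11.
Set the kicker's expected payoff from aim Right equal to that from aim Left:
  the kicker's expected payoff from aim Right: q·(-5) + (1−q)·0 = -5q
  the kicker's expected payoff from aim Left: q·5 + (1−q)·(-1) = 6q - 1
  -5q = 6q - 1  ⇒  -11q = -1  ⇒  q = 1/11.

p = 6/11, q = 1/11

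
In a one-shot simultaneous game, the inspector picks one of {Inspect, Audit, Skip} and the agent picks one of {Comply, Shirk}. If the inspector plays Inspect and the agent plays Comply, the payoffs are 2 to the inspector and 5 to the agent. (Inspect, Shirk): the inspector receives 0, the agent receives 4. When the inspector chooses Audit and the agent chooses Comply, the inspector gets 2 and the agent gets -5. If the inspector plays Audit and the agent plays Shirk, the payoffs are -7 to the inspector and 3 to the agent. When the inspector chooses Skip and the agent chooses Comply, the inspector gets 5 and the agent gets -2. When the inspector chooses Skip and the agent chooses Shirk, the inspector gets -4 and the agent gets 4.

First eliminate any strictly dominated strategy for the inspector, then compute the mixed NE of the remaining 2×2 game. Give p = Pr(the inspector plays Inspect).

The inspector's strategy Audit is strictly dominated by Skip: 5 > 2 and -4 > -7. Eliminate Audit.
For the agent to be willing to mix, the agent must be indifferent between Comply and Shirk, which pins down the inspector's mix.
  the agent's payoff from Comply: p·5 + (1−p)·(-2) = 7p - 2
  the agent's payoff from Shirk: p·4 + (1−p)·4 = 4
  7p - 2 = 4  ⇒  7p = 6  ⇒  p = 6/7.

p = 6/7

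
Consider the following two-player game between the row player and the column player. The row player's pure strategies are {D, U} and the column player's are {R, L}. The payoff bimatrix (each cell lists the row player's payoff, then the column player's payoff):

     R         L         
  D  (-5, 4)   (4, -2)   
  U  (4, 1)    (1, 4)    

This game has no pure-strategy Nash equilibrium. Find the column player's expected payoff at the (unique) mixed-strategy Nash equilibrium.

Set the column player's expected payoff from R equal to that from L:
  the column player's expected payoff from R: p·4 + (1−p)·1 = 3p + 1
  the column player's expected payoff from L: p·(-2) + (1−p)·4 = -6p + 4
  3p + 1 = -6p + 4  ⇒  9p = 3  ⇒  p = 1/3.
At equilibrium the column player is indifferent across columns, so the column player's payoff equals the payoff from R: (1/3)·4 + (2/3)·1 = 2.

2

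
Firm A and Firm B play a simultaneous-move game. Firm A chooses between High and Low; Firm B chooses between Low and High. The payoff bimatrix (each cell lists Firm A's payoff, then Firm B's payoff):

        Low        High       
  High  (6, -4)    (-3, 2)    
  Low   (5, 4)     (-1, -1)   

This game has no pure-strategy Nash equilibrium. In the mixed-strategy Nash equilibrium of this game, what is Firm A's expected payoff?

Firm B's mix must leave Firm A indifferent between High and Low.
  Firm A's payoff to High: q·6 + (1−q)·(-3) = 9q - 3
  Firm A's payoff to Low: q·5 + (1−q)·(-1) = 6q - 1
  9q - 3 = 6q - 1  ⇒  3q = 2  ⇒  q = 2/3.
At equilibrium Firm A is indifferent across rows, so Firm A's payoff equals the payoff from High: (2/3)·6 + (1/3)·(-3) = 3.

3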